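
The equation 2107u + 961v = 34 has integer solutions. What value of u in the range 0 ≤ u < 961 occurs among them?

369

Reduce mod 961: 2107u ≡ 34 (mod 961). With g = gcd(2107, 961) = 1 dividing 34, divide through: 2107u ≡ 34 (mod 961).
Since gcd(2107, 961) = 1, u ≡ 34·(2107)⁻¹ ≡ 369 (mod 961). Smallest non-negative: 369.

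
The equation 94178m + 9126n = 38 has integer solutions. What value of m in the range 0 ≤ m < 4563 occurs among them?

Reduce mod 9126: 94178m ≡ 38 (mod 9126). With g = gcd(94178, 9126) = 2 dividing 38, divide through: 47089m ≡ 19 (mod 4563).
Since gcd(47089, 4563) = 1, m ≡ 19·(47089)⁻¹ ≡ 613 (mod 4563). Smallest non-negative: 613.

613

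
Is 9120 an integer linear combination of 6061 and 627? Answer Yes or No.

No

By Bézout, 6061p − 627q = 9120 has integer solutions iff gcd(6061, 627) | 9120.
Euclid: 6061 = 9·627 + 418; 627 = 1·418 + 209; 418 = 2·209 + 0. gcd = 209; 9120 mod 209 = 133. No.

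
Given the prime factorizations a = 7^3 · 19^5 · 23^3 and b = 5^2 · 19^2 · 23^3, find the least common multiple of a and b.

258336422770475

max exponent per prime: 5^2 · 7^3 · 19^5 · 23^3 = 258336422770475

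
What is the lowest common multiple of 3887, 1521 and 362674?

3887 = 13² · 23; 1521 = 3² · 13²; 362674 = 2 · 13² · 29 · 37
lcm takes max exponent of each prime: 2 · 3² · 13² · 23 · 29 · 37 = 75073518

75073518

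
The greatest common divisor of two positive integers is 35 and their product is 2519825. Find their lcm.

71995

Since gcd(u,v)·lcm(u,v) = uv, lcm = 2519825/35 = 71995.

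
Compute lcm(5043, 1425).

5043 = 3 · 41²; 1425 = 3 · 5² · 19
max exponents: 3 · 5² · 19 · 41² = 2395425

2395425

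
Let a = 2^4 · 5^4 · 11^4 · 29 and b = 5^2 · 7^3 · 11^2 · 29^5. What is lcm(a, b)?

max exponent per prime: 2^4 · 5^4 · 7^3 · 11^4 · 29^5 = 1030041802505870000

1030041802505870000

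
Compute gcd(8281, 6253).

8281 = 7² · 13²
6253 = 13² · 37
Common: 13² = 169

169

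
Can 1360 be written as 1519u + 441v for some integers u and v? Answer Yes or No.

By Bézout, 1519u + 441v = 1360 has integer solutions iff gcd(1519, 441) | 1360.
Euclid: 1519 = 3·441 + 196; 441 = 2·196 + 49; 196 = 4·49 + 0. gcd = 49; 1360 mod 49 = 37. No.

No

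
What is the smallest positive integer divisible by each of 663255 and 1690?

663255 = 3³ · 5 · 17³; 1690 = 2 · 5 · 13²
max exponents: 2 · 3³ · 5 · 13² · 17³ = 224180190

224180190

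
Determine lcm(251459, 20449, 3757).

114312507023

251459 = 13 · 23 · 29²; 20449 = 11² · 13²; 3757 = 13 · 17²
lcm takes max exponent of each prime: 11² · 13² · 17² · 23 · 29² = 114312507023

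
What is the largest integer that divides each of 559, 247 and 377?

13

559 = 13 · 43; 247 = 13 · 19; 377 = 13 · 29
gcd takes min exponent of each prime: 13 = 13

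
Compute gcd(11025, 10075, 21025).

11025 = 3² · 5² · 7²; 10075 = 5² · 13 · 31; 21025 = 5² · 29²
gcd takes min exponent of each prime: 5² = 25

25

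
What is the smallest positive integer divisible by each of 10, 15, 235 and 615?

lcm(10, 15) = 10·15/gcd = 150/5 = 30
lcm(30, 235) = 30·235/gcd = 7050/5 = 1410
lcm(1410, 615) = 1410·615/gcd = 867150/15 = 57810

57810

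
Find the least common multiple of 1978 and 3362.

3325018

gcd first: 3362 = 1·1978 + 1384; 1978 = 1·1384 + 594; 1384 = 2·594 + 196; 594 = 3·196 + 6; 196 = 32·6 + 4; 6 = 1·4 + 2; 4 = 2·2 + 0 → gcd = 2
lcm = 1978·3362/gcd = 6650036/2 = 3325018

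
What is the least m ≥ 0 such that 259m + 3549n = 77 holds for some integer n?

14

gcd(259, 3549) = 7 (Euclid: 3549 = 13·259 + 182; 259 = 1·182 + 77; 182 = 2·77 + 28; 77 = 2·28 + 21; 28 = 1·21 + 7; 21 = 3·7 + 0), and 7 | 77.
Extended Euclid: 259·(-137) + 3549·(10) = 7. Scale by 11: m₀ = -1507.
General solution m = m₀ + 507t; reducing mod 507 gives m = 14 (and n = -1).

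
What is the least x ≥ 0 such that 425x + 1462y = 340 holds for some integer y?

Reduce mod 1462: 425x ≡ 340 (mod 1462). With g = gcd(425, 1462) = 17 dividing 340, divide through: 25x ≡ 20 (mod 86).
Since gcd(25, 86) = 1, x ≡ 20·(25)⁻¹ ≡ 18 (mod 86). Smallest non-negative: 18.

18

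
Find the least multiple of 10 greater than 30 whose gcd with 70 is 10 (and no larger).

gcd(k, 70) = 10 forces 10 | k; write k = 10s. Then gcd(10s, 10·7) = 10·gcd(s, 7), so need gcd(s, 7) = 1.
10s > 30 gives s ≥ 4. The least s ≥ 4 coprime to 7 is 4, so k = 10·4 = 40.

40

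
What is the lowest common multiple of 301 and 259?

gcd first: 301 = 1·259 + 42; 259 = 6·42 + 7; 42 = 6·7 + 0 → gcd = 7
lcm = 301·259/gcd = 77959/7 = 11137

11137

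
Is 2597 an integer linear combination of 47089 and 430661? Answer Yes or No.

By Bézout, 47089s − 430661t = 2597 has integer solutions iff gcd(47089, 430661) | 2597.
Euclid: 430661 = 9·47089 + 6860; 47089 = 6·6860 + 5929; 6860 = 1·5929 + 931; 5929 = 6·931 + 343; 931 = 2·343 + 245; 343 = 1·245 + 98; 245 = 2·98 + 49; 98 = 2·49 + 0. gcd = 49; 2597 mod 49 = 0. Yes.

Yes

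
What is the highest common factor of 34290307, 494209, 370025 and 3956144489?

361

gcd(34290307, 494209): 34290307 = 69·494209 + 189886; 494209 = 2·189886 + 114437; 189886 = 1·114437 + 75449; 114437 = 1·75449 + 38988; 75449 = 1·38988 + 36461; 38988 = 1·36461 + 2527; 36461 = 14·2527 + 1083; 2527 = 2·1083 + 361; 1083 = 3·361 + 0 → 361
gcd(361, 370025): 370025 = 1025·361 + 0 → 361
gcd(361, 3956144489): 3956144489 = 10958849·361 + 0 → 361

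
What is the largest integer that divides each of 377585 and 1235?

377585 = 5 · 13 · 37 · 157
1235 = 5 · 13 · 19
Common: 5 · 13 = 65

65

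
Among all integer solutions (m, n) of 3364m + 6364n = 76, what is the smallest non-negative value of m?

Reduce mod 6364: 3364m ≡ 76 (mod 6364). With g = gcd(3364, 6364) = 4 dividing 76, divide through: 841m ≡ 19 (mod 1591).
Since gcd(841, 1591) = 1, m ≡ 19·(841)⁻¹ ≡ 1504 (mod 1591). Smallest non-negative: 1504.

1504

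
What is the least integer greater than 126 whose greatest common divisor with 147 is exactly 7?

gcd(k, 147) = 7 forces 7 | k; write k = 7s. Then gcd(7s, 7·21) = 7·gcd(s, 21), so need gcd(s, 21) = 1.
7s > 126 gives s ≥ 19. The least s ≥ 19 coprime to 21 is 19, so k = 7·19 = 133.

133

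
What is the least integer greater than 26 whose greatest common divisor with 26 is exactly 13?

39

26 = 13·2. Any k with gcd(k, 26) = 13 is a multiple of 13, say 13s, with s coprime to 2.
Need s > 26/13, so s ≥ 3. First s ≥ 3 with gcd(s, 2) = 1 is s = 3. Thus k = 13·3 = 39.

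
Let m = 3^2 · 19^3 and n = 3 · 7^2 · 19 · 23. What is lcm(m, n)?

max exponent per prime: 3^2 · 7^2 · 19^3 · 23 = 69570837

69570837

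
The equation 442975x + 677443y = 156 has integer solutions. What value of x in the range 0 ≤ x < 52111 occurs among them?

Euclid: 677443 = 1·442975 + 234468; 442975 = 1·234468 + 208507; 234468 = 1·208507 + 25961; 208507 = 8·25961 + 819; 25961 = 31·819 + 572; 819 = 1·572 + 247; 572 = 2·247 + 78; 247 = 3·78 + 13; 78 = 6·13 + 0 → gcd = 13; 156 = 13·12.
Back-substitution yields 442975·(8272) + 677443·(-5409) = 13, so one solution is x = 8272·12 = 99264, y = -5409·12 = -64908.
Solutions in x differ by 677443/13 = 52111; the one in [0, 52111) is 99264 mod 52111 = 47153.

47153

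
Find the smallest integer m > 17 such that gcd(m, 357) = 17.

357 = 17·21. Any m with gcd(m, 357) = 17 is a multiple of 17, say 17s, with s coprime to 21.
Need s > 17/17, so s ≥ 2. First s ≥ 2 with gcd(s, 21) = 1 is s = 2. Thus m = 17·2 = 34.

34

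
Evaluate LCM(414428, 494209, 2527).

567351932

414428 = 2² · 7 · 19² · 41; 494209 = 19² · 37²; 2527 = 7 · 19²
lcm takes max exponent of each prime: 2² · 7 · 19² · 37² · 41 = 567351932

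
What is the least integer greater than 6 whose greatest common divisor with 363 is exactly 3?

Multiples of 3 above 6: 3·3, 3·4, … . Need the cofactor coprime to 363/3 = 121.
Checking s = 3, 4, … the first with gcd(s, 121) = 1 is s = 3, giving 9.

9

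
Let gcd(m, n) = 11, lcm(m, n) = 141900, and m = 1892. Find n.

825

Using mn = gcd(m,n)·lcm(m,n) = 11·141900 = 1560900, we get n = 1560900/1892 = 825.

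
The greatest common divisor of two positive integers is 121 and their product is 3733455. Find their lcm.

30855

For any two positive integers, gcd × lcm equals their product. Hence lcm = 3733455 / 121 = 30855.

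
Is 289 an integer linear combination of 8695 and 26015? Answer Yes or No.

By Bézout, 8695m − 26015n = 289 has integer solutions iff gcd(8695, 26015) | 289.
Euclid: 26015 = 2·8695 + 8625; 8695 = 1·8625 + 70; 8625 = 123·70 + 15; 70 = 4·15 + 10; 15 = 1·10 + 5; 10 = 2·5 + 0. gcd = 5; 289 mod 5 = 4. No.

No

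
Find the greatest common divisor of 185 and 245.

5

Euclid: 245 = 1·185 + 60; 185 = 3·60 + 5; 60 = 12·5 + 0. Last nonzero remainder: 5.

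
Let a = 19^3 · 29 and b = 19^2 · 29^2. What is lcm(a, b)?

max exponent per prime: 19^3 · 29^2 = 5768419

5768419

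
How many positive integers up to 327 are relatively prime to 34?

Prime factors of 34: 2, 17. Count integers ≤ 327 divisible by none of them.
By inclusion–exclusion: 327 − ⌊327/2⌋ − ⌊327/17⌋ + ⌊327/34⌋ = 154.

154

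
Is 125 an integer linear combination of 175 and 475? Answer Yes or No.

Yes

gcd(175, 475): 475 = 2·175 + 125; 175 = 1·125 + 50; 125 = 2·50 + 25; 50 = 2·25 + 0 → 25
25 divides 125, so a solution exists.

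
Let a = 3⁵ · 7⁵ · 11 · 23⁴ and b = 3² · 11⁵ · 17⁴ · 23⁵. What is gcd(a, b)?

min exponent per shared prime: 3² · 11 · 23⁴ = 27704259

27704259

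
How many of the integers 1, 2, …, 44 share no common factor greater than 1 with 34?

21

34 = 2·17. Inclusion–exclusion on these primes:
44 − ⌊44/2⌋ − ⌊44/17⌋ + ⌊44/34⌋ = 21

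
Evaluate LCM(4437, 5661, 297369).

lcm(4437, 5661) = 4437·5661/gcd = 25117857/153 = 164169
lcm(164169, 297369) = 164169·297369/gcd = 48818771361/333 = 146602917

146602917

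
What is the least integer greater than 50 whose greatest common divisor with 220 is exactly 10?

70

Multiples of 10 above 50: 10·6, 10·7, … . Need the cofactor coprime to 220/10 = 22.
Checking s = 6, 7, … the first with gcd(s, 22) = 1 is s = 7, giving 70.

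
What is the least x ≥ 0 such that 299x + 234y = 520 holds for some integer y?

Euclid: 299 = 1·234 + 65; 234 = 3·65 + 39; 65 = 1·39 + 26; 39 = 1·26 + 13; 26 = 2·13 + 0 → gcd = 13; 520 = 13·40.
Back-substitution yields 299·(-7) + 234·(9) = 13, so one solution is x = -7·40 = -280, y = 9·40 = 360.
Solutions in x differ by 234/13 = 18; the one in [0, 18) is -280 mod 18 = 8.

8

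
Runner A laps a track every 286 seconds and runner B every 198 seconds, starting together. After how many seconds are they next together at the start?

286 = 2 · 11 · 13; 198 = 2 · 3² · 11
max exponents: 2 · 3² · 11 · 13 = 2574

2574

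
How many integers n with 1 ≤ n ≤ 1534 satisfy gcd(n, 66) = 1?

464

66 = 2·3·11. Inclusion–exclusion on these primes:
1534 − ⌊1534/2⌋ − ⌊1534/3⌋ − ⌊1534/11⌋ + ⌊1534/6⌋ + ⌊1534/22⌋ + ⌊1534/33⌋ − ⌊1534/66⌋ = 464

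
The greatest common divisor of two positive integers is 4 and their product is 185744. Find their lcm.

Since gcd(p,q)·lcm(p,q) = pq, lcm = 185744/4 = 46436.

46436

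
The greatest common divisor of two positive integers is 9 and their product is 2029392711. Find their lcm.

Since gcd(m,n)·lcm(m,n) = mn, lcm = 2029392711/9 = 225488079.

225488079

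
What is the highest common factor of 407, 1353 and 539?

11

gcd(407, 1353): 1353 = 3·407 + 132; 407 = 3·132 + 11; 132 = 12·11 + 0 → 11
gcd(11, 539): 539 = 49·11 + 0 → 11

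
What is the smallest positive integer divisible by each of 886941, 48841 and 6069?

1049251203

886941 = 3² · 11 · 17² · 31; 48841 = 13² · 17²; 6069 = 3 · 7 · 17²
lcm takes max exponent of each prime: 3² · 7 · 11 · 13² · 17² · 31 = 1049251203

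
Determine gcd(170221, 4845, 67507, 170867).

323

170221 = 17² · 19 · 31; 4845 = 3 · 5 · 17 · 19; 67507 = 11 · 17 · 19²; 170867 = 17 · 19 · 23²
gcd takes min exponent of each prime: 17 · 19 = 323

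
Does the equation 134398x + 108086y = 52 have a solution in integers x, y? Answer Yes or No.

By Bézout, 134398x + 108086y = 52 has integer solutions iff gcd(134398, 108086) | 52.
Euclid: 134398 = 1·108086 + 26312; 108086 = 4·26312 + 2838; 26312 = 9·2838 + 770; 2838 = 3·770 + 528; 770 = 1·528 + 242; 528 = 2·242 + 44; 242 = 5·44 + 22; 44 = 2·22 + 0. gcd = 22; 52 mod 22 = 8. No.

No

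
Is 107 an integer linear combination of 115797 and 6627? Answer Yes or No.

gcd(115797, 6627): 115797 = 17·6627 + 3138; 6627 = 2·3138 + 351; 3138 = 8·351 + 330; 351 = 1·330 + 21; 330 = 15·21 + 15; 21 = 1·15 + 6; 15 = 2·6 + 3; 6 = 2·3 + 0 → 3
3 does not divide 107, so a solution does not exist.

No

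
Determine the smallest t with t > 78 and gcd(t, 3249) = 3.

84

Multiples of 3 above 78: 3·27, 3·28, … . Need the cofactor coprime to 3249/3 = 1083.
Checking s = 27, 28, … the first with gcd(s, 1083) = 1 is s = 28, giving 84.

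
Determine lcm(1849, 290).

gcd first: 1849 = 6·290 + 109; 290 = 2·109 + 72; 109 = 1·72 + 37; 72 = 1·37 + 35; 37 = 1·35 + 2; 35 = 17·2 + 1; 2 = 2·1 + 0 → gcd = 1
lcm = 1849·290/gcd = 536210/1 = 536210

536210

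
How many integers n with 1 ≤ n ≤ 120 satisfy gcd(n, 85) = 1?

85 = 5·17. Inclusion–exclusion on these primes:
120 − ⌊120/5⌋ − ⌊120/17⌋ + ⌊120/85⌋ = 90

90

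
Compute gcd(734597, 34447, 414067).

19

734597 = 19 · 23 · 41²; 34447 = 7² · 19 · 37; 414067 = 19² · 31 · 37
gcd takes min exponent of each prime: 19 = 19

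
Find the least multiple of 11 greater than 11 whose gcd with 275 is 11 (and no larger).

22

Multiples of 11 above 11: 11·2, 11·3, … . Need the cofactor coprime to 275/11 = 25.
Checking s = 2, 3, … the first with gcd(s, 25) = 1 is s = 2, giving 22.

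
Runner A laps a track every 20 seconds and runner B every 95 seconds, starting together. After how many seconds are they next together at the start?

20 = 2² · 5; 95 = 5 · 19
max exponents: 2² · 5 · 19 = 380

380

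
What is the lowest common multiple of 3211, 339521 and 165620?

lcm(3211, 339521) = 3211·339521/gcd = 1090201931/169 = 6450899
lcm(6450899, 165620) = 6450899·165620/gcd = 1068397892380/8281 = 129017980

129017980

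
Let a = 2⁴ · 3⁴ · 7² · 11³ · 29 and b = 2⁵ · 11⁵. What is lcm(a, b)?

max exponent per prime: 2⁵ · 3⁴ · 7² · 11⁵ · 29 = 593188196832

593188196832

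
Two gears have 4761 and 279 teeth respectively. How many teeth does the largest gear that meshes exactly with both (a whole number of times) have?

4761 = 3² · 23²
279 = 3² · 31
Common: 3² = 9

9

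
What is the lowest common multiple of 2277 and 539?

gcd first: 2277 = 4·539 + 121; 539 = 4·121 + 55; 121 = 2·55 + 11; 55 = 5·11 + 0 → gcd = 11
lcm = 2277·539/gcd = 1227303/11 = 111573

111573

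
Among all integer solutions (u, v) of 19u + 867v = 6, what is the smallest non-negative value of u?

411

Reduce mod 867: 19u ≡ 6 (mod 867). With g = gcd(19, 867) = 1 dividing 6, divide through: 19u ≡ 6 (mod 867).
Since gcd(19, 867) = 1, u ≡ 6·(19)⁻¹ ≡ 411 (mod 867). Smallest non-negative: 411.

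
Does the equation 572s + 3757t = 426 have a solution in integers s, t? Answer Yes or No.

By Bézout, 572s + 3757t = 426 has integer solutions iff gcd(572, 3757) | 426.
Euclid: 3757 = 6·572 + 325; 572 = 1·325 + 247; 325 = 1·247 + 78; 247 = 3·78 + 13; 78 = 6·13 + 0. gcd = 13; 426 mod 13 = 10. No.

No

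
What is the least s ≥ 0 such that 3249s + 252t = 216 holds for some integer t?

gcd(3249, 252) = 9 (Euclid: 3249 = 12·252 + 225; 252 = 1·225 + 27; 225 = 8·27 + 9; 27 = 3·9 + 0), and 9 | 216.
Extended Euclid: 3249·(9) + 252·(-116) = 9. Scale by 24: s₀ = 216.
General solution s = s₀ + 28k; reducing mod 28 gives s = 20 (and t = -257).

20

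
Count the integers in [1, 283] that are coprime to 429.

429 = 3·11·13. Inclusion–exclusion on these primes:
283 − ⌊283/3⌋ − ⌊283/11⌋ − ⌊283/13⌋ + ⌊283/33⌋ + ⌊283/39⌋ + ⌊283/143⌋ − ⌊283/429⌋ = 159

159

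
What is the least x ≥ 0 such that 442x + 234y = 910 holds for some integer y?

1

Euclid: 442 = 1·234 + 208; 234 = 1·208 + 26; 208 = 8·26 + 0 → gcd = 26; 910 = 26·35.
Back-substitution yields 442·(-1) + 234·(2) = 26, so one solution is x = -1·35 = -35, y = 2·35 = 70.
Solutions in x differ by 234/26 = 9; the one in [0, 9) is -35 mod 9 = 1.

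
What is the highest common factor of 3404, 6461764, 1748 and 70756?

4

3404 = 2² · 23 · 37; 6461764 = 2² · 31² · 41²; 1748 = 2² · 19 · 23; 70756 = 2² · 7² · 19²
gcd takes min exponent of each prime: 2² = 4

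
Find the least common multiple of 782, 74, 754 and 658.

782 = 2 · 17 · 23; 74 = 2 · 37; 754 = 2 · 13 · 29; 658 = 2 · 7 · 47
lcm takes max exponent of each prime: 2 · 7 · 13 · 17 · 23 · 29 · 37 · 47 = 3588770822

3588770822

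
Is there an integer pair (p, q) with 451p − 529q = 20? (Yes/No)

By Bézout, 451p − 529q = 20 has integer solutions iff gcd(451, 529) | 20.
Euclid: 529 = 1·451 + 78; 451 = 5·78 + 61; 78 = 1·61 + 17; 61 = 3·17 + 10; 17 = 1·10 + 7; 10 = 1·7 + 3; 7 = 2·3 + 1; 3 = 3·1 + 0. gcd = 1; 20 mod 1 = 0. Yes.

Yes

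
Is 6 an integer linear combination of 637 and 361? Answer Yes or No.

Yes

By Bézout, 637s + 361t = 6 has integer solutions iff gcd(637, 361) | 6.
Euclid: 637 = 1·361 + 276; 361 = 1·276 + 85; 276 = 3·85 + 21; 85 = 4·21 + 1; 21 = 21·1 + 0. gcd = 1; 6 mod 1 = 0. Yes.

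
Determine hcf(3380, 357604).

Euclid: 357604 = 105·3380 + 2704; 3380 = 1·2704 + 676; 2704 = 4·676 + 0. Last nonzero remainder: 676.

676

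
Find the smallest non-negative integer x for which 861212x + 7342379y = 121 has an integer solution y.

Reduce mod 7342379: 861212x ≡ 121 (mod 7342379). With g = gcd(861212, 7342379) = 11 dividing 121, divide through: 78292x ≡ 11 (mod 667489).
Since gcd(78292, 667489) = 1, x ≡ 11·(78292)⁻¹ ≡ 579854 (mod 667489). Smallest non-negative: 579854.

579854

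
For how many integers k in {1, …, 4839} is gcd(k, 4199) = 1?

4199 = 13·17·19. Inclusion–exclusion on these primes:
4839 − ⌊4839/13⌋ − ⌊4839/17⌋ − ⌊4839/19⌋ + ⌊4839/221⌋ + ⌊4839/247⌋ + ⌊4839/323⌋ − ⌊4839/4199⌋ = 3982

3982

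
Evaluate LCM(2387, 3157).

gcd first: 3157 = 1·2387 + 770; 2387 = 3·770 + 77; 770 = 10·77 + 0 → gcd = 77
lcm = 2387·3157/gcd = 7535759/77 = 97867

97867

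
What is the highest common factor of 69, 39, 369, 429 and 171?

gcd(69, 39): 69 = 1·39 + 30; 39 = 1·30 + 9; 30 = 3·9 + 3; 9 = 3·3 + 0 → 3
gcd(3, 369): 369 = 123·3 + 0 → 3
gcd(3, 429): 429 = 143·3 + 0 → 3
gcd(3, 171): 171 = 57·3 + 0 → 3

3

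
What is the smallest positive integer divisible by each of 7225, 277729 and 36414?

874846350

lcm(7225, 277729) = 7225·277729/gcd = 2006592025/289 = 6943225
lcm(6943225, 36414) = 6943225·36414/gcd = 252830595150/289 = 874846350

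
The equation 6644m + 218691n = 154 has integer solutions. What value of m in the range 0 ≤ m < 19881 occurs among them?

Reduce mod 218691: 6644m ≡ 154 (mod 218691). With g = gcd(6644, 218691) = 11 dividing 154, divide through: 604m ≡ 14 (mod 19881).
Since gcd(604, 19881) = 1, m ≡ 14·(604)⁻¹ ≡ 15602 (mod 19881). Smallest non-negative: 15602.

15602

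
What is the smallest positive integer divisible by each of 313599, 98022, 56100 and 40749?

lcm(313599, 98022) = 313599·98022/gcd = 30739601178/51 = 602737278
lcm(602737278, 56100) = 602737278·56100/gcd = 33813561295800/1122 = 30136863900
lcm(30136863900, 40749) = 30136863900·40749/gcd = 1228047067061100/51 = 24079354256100

24079354256100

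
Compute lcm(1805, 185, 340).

4541380

1805 = 5 · 19²; 185 = 5 · 37; 340 = 2² · 5 · 17
lcm takes max exponent of each prime: 2² · 5 · 17 · 19² · 37 = 4541380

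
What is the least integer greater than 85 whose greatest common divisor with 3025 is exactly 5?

Multiples of 5 above 85: 5·18, 5·19, … . Need the cofactor coprime to 3025/5 = 605.
Checking s = 18, 19, … the first with gcd(s, 605) = 1 is s = 18, giving 90.

90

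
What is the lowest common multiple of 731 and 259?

gcd first: 731 = 2·259 + 213; 259 = 1·213 + 46; 213 = 4·46 + 29; 46 = 1·29 + 17; 29 = 1·17 + 12; 17 = 1·12 + 5; 12 = 2·5 + 2; 5 = 2·2 + 1; 2 = 2·1 + 0 → gcd = 1
lcm = 731·259/gcd = 189329/1 = 189329

189329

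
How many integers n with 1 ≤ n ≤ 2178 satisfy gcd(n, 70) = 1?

746

Prime factors of 70: 2, 5, 7. Count integers ≤ 2178 divisible by none of them.
By inclusion–exclusion: 2178 − ⌊2178/2⌋ − ⌊2178/5⌋ − ⌊2178/7⌋ + ⌊2178/10⌋ + ⌊2178/14⌋ + ⌊2178/35⌋ − ⌊2178/70⌋ = 746.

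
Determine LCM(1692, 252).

11844

1692 = 2² · 3² · 47; 252 = 2² · 3² · 7
max exponents: 2² · 3² · 7 · 47 = 11844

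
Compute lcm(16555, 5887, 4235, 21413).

468486782995

16555 = 5 · 7 · 11 · 43; 5887 = 7 · 29²; 4235 = 5 · 7 · 11²; 21413 = 7² · 19 · 23
lcm takes max exponent of each prime: 5 · 7² · 11² · 19 · 23 · 29² · 43 = 468486782995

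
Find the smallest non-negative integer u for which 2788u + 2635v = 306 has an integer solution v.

2

gcd(2788, 2635) = 17 (Euclid: 2788 = 1·2635 + 153; 2635 = 17·153 + 34; 153 = 4·34 + 17; 34 = 2·17 + 0), and 17 | 306.
Extended Euclid: 2788·(69) + 2635·(-73) = 17. Scale by 18: u₀ = 1242.
General solution u = u₀ + 155t; reducing mod 155 gives u = 2 (and v = -2).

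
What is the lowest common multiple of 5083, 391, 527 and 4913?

5083 = 13 · 17 · 23; 391 = 17 · 23; 527 = 17 · 31; 4913 = 17³
lcm takes max exponent of each prime: 13 · 17³ · 23 · 31 = 45538597

45538597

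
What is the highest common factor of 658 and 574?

14

Euclid: 658 = 1·574 + 84; 574 = 6·84 + 70; 84 = 1·70 + 14; 70 = 5·14 + 0. Last nonzero remainder: 14.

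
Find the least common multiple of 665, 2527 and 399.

665 = 5 · 7 · 19; 2527 = 7 · 19²; 399 = 3 · 7 · 19
lcm takes max exponent of each prime: 3 · 5 · 7 · 19² = 37905

37905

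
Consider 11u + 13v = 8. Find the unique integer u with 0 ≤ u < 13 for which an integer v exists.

Reduce mod 13: 11u ≡ 8 (mod 13). With g = gcd(11, 13) = 1 dividing 8, divide through: 11u ≡ 8 (mod 13).
Since gcd(11, 13) = 1, u ≡ 8·(11)⁻¹ ≡ 9 (mod 13). Smallest non-negative: 9.

9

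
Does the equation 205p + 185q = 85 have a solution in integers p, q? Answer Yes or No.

Yes

By Bézout, 205p + 185q = 85 has integer solutions iff gcd(205, 185) | 85.
Euclid: 205 = 1·185 + 20; 185 = 9·20 + 5; 20 = 4·5 + 0. gcd = 5; 85 mod 5 = 0. Yes.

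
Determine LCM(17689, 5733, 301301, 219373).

398423268243

17689 = 7² · 19²; 5733 = 3² · 7² · 13; 301301 = 7² · 11 · 13 · 43; 219373 = 7² · 11² · 37
lcm takes max exponent of each prime: 3² · 7² · 11² · 13 · 19² · 37 · 43 = 398423268243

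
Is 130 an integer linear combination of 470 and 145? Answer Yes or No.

By Bézout, 470u − 145v = 130 has integer solutions iff gcd(470, 145) | 130.
Euclid: 470 = 3·145 + 35; 145 = 4·35 + 5; 35 = 7·5 + 0. gcd = 5; 130 mod 5 = 0. Yes.

Yes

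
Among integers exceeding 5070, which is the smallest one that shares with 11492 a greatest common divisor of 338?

gcd(t, 11492) = 338 forces 338 | t; write t = 338s. Then gcd(338s, 338·34) = 338·gcd(s, 34), so need gcd(s, 34) = 1.
338s > 5070 gives s ≥ 16. The least s ≥ 16 coprime to 34 is 19, so t = 338·19 = 6422.

6422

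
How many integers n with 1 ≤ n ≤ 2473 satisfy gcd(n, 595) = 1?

595 = 5·7·17. Inclusion–exclusion on these primes:
2473 − ⌊2473/5⌋ − ⌊2473/7⌋ − ⌊2473/17⌋ + ⌊2473/35⌋ + ⌊2473/85⌋ + ⌊2473/119⌋ − ⌊2473/595⌋ = 1596

1596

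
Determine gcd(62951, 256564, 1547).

119

62951 = 7 · 17 · 23²; 256564 = 2² · 7³ · 11 · 17; 1547 = 7 · 13 · 17
gcd takes min exponent of each prime: 7 · 17 = 119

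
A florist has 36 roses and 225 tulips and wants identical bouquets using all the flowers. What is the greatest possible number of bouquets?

36 = 2² · 3²
225 = 3² · 5²
Common: 3² = 9

9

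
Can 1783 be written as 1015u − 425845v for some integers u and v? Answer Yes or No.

gcd(1015, 425845): 425845 = 419·1015 + 560; 1015 = 1·560 + 455; 560 = 1·455 + 105; 455 = 4·105 + 35; 105 = 3·35 + 0 → 35
35 does not divide 1783, so a solution does not exist.

No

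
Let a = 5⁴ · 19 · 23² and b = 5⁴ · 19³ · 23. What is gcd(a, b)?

min exponent per shared prime: 5⁴ · 19 · 23 = 273125

273125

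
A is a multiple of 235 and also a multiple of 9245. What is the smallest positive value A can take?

gcd first: 9245 = 39·235 + 80; 235 = 2·80 + 75; 80 = 1·75 + 5; 75 = 15·5 + 0 → gcd = 5
lcm = 235·9245/gcd = 2172575/5 = 434515

434515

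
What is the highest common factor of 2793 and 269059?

931

Euclid: 269059 = 96·2793 + 931; 2793 = 3·931 + 0. Last nonzero remainder: 931.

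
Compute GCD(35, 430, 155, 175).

5

gcd(35, 430): 430 = 12·35 + 10; 35 = 3·10 + 5; 10 = 2·5 + 0 → 5
gcd(5, 155): 155 = 31·5 + 0 → 5
gcd(5, 175): 175 = 35·5 + 0 → 5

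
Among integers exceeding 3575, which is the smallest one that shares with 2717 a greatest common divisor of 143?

gcd(t, 2717) = 143 forces 143 | t; write t = 143s. Then gcd(143s, 143·19) = 143·gcd(s, 19), so need gcd(s, 19) = 1.
143s > 3575 gives s ≥ 26. The least s ≥ 26 coprime to 19 is 26, so t = 143·26 = 3718.

3718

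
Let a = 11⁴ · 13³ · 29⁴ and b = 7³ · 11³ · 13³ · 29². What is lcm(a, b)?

7803454621053091

max exponent per prime: 7³ · 11⁴ · 13³ · 29⁴ = 7803454621053091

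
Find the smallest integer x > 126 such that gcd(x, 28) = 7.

133

28 = 7·4. Any x with gcd(x, 28) = 7 is a multiple of 7, say 7s, with s coprime to 4.
Need s > 126/7, so s ≥ 19. First s ≥ 19 with gcd(s, 4) = 1 is s = 19. Thus x = 7·19 = 133.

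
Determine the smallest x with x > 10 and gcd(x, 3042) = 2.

3042 = 2·1521. Any x with gcd(x, 3042) = 2 is a multiple of 2, say 2s, with s coprime to 1521.
Need s > 10/2, so s ≥ 6. First s ≥ 6 with gcd(s, 1521) = 1 is s = 7. Thus x = 2·7 = 14.

14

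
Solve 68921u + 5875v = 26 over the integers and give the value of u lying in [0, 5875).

506

gcd(68921, 5875) = 1 (Euclid: 68921 = 11·5875 + 4296; 5875 = 1·4296 + 1579; 4296 = 2·1579 + 1138; 1579 = 1·1138 + 441; 1138 = 2·441 + 256; 441 = 1·256 + 185; 256 = 1·185 + 71; 185 = 2·71 + 43; 71 = 1·43 + 28; 43 = 1·28 + 15; 28 = 1·15 + 13; 15 = 1·13 + 2; 13 = 6·2 + 1; 2 = 2·1 + 0), and 1 | 26.
Extended Euclid: 68921·(2731) + 5875·(-32038) = 1. Scale by 26: u₀ = 71006.
General solution u = u₀ + 5875t; reducing mod 5875 gives u = 506 (and v = -5936).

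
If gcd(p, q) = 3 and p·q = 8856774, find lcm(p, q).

Since gcd(p,q)·lcm(p,q) = pq, lcm = 8856774/3 = 2952258.

2952258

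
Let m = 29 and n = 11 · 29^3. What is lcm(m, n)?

268279

max exponent per prime: 11 · 29^3 = 268279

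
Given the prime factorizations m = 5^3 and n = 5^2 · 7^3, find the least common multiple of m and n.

max exponent per prime: 5^3 · 7^3 = 42875

42875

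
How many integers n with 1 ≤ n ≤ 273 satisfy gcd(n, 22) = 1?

22 = 2·11. Inclusion–exclusion on these primes:
273 − ⌊273/2⌋ − ⌊273/11⌋ + ⌊273/22⌋ = 125

125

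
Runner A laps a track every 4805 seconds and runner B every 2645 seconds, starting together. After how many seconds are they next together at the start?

4805 = 5 · 31²; 2645 = 5 · 23²
max exponents: 5 · 23² · 31² = 2541845

2541845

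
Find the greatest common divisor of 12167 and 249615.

1

Euclid: 249615 = 20·12167 + 6275; 12167 = 1·6275 + 5892; 6275 = 1·5892 + 383; 5892 = 15·383 + 147; 383 = 2·147 + 89; 147 = 1·89 + 58; 89 = 1·58 + 31; 58 = 1·31 + 27; 31 = 1·27 + 4; 27 = 6·4 + 3; 4 = 1·3 + 1; 3 = 3·1 + 0. Last nonzero remainder: 1.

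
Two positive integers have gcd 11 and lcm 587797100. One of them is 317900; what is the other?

Using ab = gcd(a,b)·lcm(a,b) = 11·587797100 = 6465768100, we get b = 6465768100/317900 = 20339.

20339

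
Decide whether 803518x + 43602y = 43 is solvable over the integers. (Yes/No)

gcd(803518, 43602): 803518 = 18·43602 + 18682; 43602 = 2·18682 + 6238; 18682 = 2·6238 + 6206; 6238 = 1·6206 + 32; 6206 = 193·32 + 30; 32 = 1·30 + 2; 30 = 15·2 + 0 → 2
2 does not divide 43, so a solution does not exist.

No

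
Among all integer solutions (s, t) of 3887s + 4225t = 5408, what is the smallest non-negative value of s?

9

gcd(3887, 4225) = 169 (Euclid: 4225 = 1·3887 + 338; 3887 = 11·338 + 169; 338 = 2·169 + 0), and 169 | 5408.
Extended Euclid: 3887·(12) + 4225·(-11) = 169. Scale by 32: s₀ = 384.
General solution s = s₀ + 25k; reducing mod 25 gives s = 9 (and t = -7).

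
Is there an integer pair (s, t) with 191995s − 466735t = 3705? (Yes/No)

By Bézout, 191995s − 466735t = 3705 has integer solutions iff gcd(191995, 466735) | 3705.
Euclid: 466735 = 2·191995 + 82745; 191995 = 2·82745 + 26505; 82745 = 3·26505 + 3230; 26505 = 8·3230 + 665; 3230 = 4·665 + 570; 665 = 1·570 + 95; 570 = 6·95 + 0. gcd = 95; 3705 mod 95 = 0. Yes.

Yes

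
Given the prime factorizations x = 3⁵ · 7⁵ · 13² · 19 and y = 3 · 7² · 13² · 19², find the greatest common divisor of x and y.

min exponent per shared prime: 3 · 7² · 13² · 19 = 472017

472017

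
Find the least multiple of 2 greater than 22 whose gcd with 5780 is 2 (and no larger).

26

gcd(m, 5780) = 2 forces 2 | m; write m = 2s. Then gcd(2s, 2·2890) = 2·gcd(s, 2890), so need gcd(s, 2890) = 1.
2s > 22 gives s ≥ 12. The least s ≥ 12 coprime to 2890 is 13, so m = 2·13 = 26.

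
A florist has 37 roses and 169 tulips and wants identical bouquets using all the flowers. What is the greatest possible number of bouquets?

37 = 37
169 = 13²
Common: 1 = 1

1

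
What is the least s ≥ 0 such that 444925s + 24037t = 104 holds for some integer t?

gcd(444925, 24037) = 13 (Euclid: 444925 = 18·24037 + 12259; 24037 = 1·12259 + 11778; 12259 = 1·11778 + 481; 11778 = 24·481 + 234; 481 = 2·234 + 13; 234 = 18·13 + 0), and 13 | 104.
Extended Euclid: 444925·(100) + 24037·(-1851) = 13. Scale by 8: s₀ = 800.
General solution s = s₀ + 1849k; reducing mod 1849 gives s = 800 (and t = -14808).

800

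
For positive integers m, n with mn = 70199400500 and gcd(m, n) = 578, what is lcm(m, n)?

For any two positive integers, gcd × lcm equals their product. Hence lcm = 70199400500 / 578 = 121452250.

121452250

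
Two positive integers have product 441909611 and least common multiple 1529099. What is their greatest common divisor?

gcd·lcm = product, so gcd = 441909611/1529099 = 289.

289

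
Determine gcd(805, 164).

805 = 5 · 7 · 23
164 = 2² · 41
Common: 1 = 1

1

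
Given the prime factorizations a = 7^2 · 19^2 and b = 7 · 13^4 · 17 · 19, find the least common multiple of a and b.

max exponent per prime: 7^2 · 13^4 · 17 · 19^2 = 8588663993

8588663993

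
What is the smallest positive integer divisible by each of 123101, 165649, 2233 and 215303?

199071653683133

123101 = 11 · 19² · 31; 165649 = 11² · 37²; 2233 = 7 · 11 · 29; 215303 = 11 · 23² · 37
lcm takes max exponent of each prime: 7 · 11² · 19² · 23² · 29 · 31 · 37² = 199071653683133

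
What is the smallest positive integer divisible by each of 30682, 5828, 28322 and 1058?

1266097455028

lcm(30682, 5828) = 30682·5828/gcd = 178814696/2 = 89407348
lcm(89407348, 28322) = 89407348·28322/gcd = 2532194910056/2 = 1266097455028
lcm(1266097455028, 1058) = 1266097455028·1058/gcd = 1339531107419624/1058 = 1266097455028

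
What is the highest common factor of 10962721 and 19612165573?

5929

Euclid: 19612165573 = 1788·10962721 + 10820425; 10962721 = 1·10820425 + 142296; 10820425 = 76·142296 + 5929; 142296 = 24·5929 + 0. Last nonzero remainder: 5929.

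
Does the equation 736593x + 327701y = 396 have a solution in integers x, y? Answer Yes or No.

Yes

By Bézout, 736593x + 327701y = 396 has integer solutions iff gcd(736593, 327701) | 396.
Euclid: 736593 = 2·327701 + 81191; 327701 = 4·81191 + 2937; 81191 = 27·2937 + 1892; 2937 = 1·1892 + 1045; 1892 = 1·1045 + 847; 1045 = 1·847 + 198; 847 = 4·198 + 55; 198 = 3·55 + 33; 55 = 1·33 + 22; 33 = 1·22 + 11; 22 = 2·11 + 0. gcd = 11; 396 mod 11 = 0. Yes.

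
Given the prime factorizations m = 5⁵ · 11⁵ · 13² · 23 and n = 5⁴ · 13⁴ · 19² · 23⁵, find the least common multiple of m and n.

33398982689219008915625

max exponent per prime: 5⁵ · 11⁵ · 13⁴ · 19² · 23⁵ = 33398982689219008915625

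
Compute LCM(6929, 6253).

gcd first: 6929 = 1·6253 + 676; 6253 = 9·676 + 169; 676 = 4·169 + 0 → gcd = 169
lcm = 6929·6253/gcd = 43327037/169 = 256373

256373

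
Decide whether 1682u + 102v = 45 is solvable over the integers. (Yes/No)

No

By Bézout, 1682u + 102v = 45 has integer solutions iff gcd(1682, 102) | 45.
Euclid: 1682 = 16·102 + 50; 102 = 2·50 + 2; 50 = 25·2 + 0. gcd = 2; 45 mod 2 = 1. No.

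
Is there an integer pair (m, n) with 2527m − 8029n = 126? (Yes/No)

Yes

By Bézout, 2527m − 8029n = 126 has integer solutions iff gcd(2527, 8029) | 126.
Euclid: 8029 = 3·2527 + 448; 2527 = 5·448 + 287; 448 = 1·287 + 161; 287 = 1·161 + 126; 161 = 1·126 + 35; 126 = 3·35 + 21; 35 = 1·21 + 14; 21 = 1·14 + 7; 14 = 2·7 + 0. gcd = 7; 126 mod 7 = 0. Yes.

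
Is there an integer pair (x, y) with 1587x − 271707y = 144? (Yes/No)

Yes

By Bézout, 1587x − 271707y = 144 has integer solutions iff gcd(1587, 271707) | 144.
Euclid: 271707 = 171·1587 + 330; 1587 = 4·330 + 267; 330 = 1·267 + 63; 267 = 4·63 + 15; 63 = 4·15 + 3; 15 = 5·3 + 0. gcd = 3; 144 mod 3 = 0. Yes.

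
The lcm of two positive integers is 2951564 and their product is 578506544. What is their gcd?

196

From gcd × lcm = ab: gcd = 578506544 / 2951564 = 196.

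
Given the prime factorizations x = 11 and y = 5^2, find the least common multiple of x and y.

275

max exponent per prime: 5^2 · 11 = 275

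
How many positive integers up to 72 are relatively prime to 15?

Prime factors of 15: 3, 5. Count integers ≤ 72 divisible by none of them.
By inclusion–exclusion: 72 − ⌊72/3⌋ − ⌊72/5⌋ + ⌊72/15⌋ = 38.

38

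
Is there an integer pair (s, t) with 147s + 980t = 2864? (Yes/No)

gcd(147, 980): 980 = 6·147 + 98; 147 = 1·98 + 49; 98 = 2·49 + 0 → 49
49 does not divide 2864, so a solution does not exist.

No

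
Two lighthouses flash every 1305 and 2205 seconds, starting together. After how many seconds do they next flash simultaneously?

63945

1305 = 3² · 5 · 29; 2205 = 3² · 5 · 7²
max exponents: 3² · 5 · 7² · 29 = 63945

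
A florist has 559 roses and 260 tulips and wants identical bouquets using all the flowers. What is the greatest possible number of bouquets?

Euclid: 559 = 2·260 + 39; 260 = 6·39 + 26; 39 = 1·26 + 13; 26 = 2·13 + 0. Last nonzero remainder: 13.

13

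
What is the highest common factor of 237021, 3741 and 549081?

3

gcd(237021, 3741): 237021 = 63·3741 + 1338; 3741 = 2·1338 + 1065; 1338 = 1·1065 + 273; 1065 = 3·273 + 246; 273 = 1·246 + 27; 246 = 9·27 + 3; 27 = 9·3 + 0 → 3
gcd(3, 549081): 549081 = 183027·3 + 0 → 3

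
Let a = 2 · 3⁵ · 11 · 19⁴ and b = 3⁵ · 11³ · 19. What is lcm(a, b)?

max exponent per prime: 2 · 3⁵ · 11³ · 19⁴ = 84300223986

84300223986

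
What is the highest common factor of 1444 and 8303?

Euclid: 8303 = 5·1444 + 1083; 1444 = 1·1083 + 361; 1083 = 3·361 + 0. Last nonzero remainder: 361.

361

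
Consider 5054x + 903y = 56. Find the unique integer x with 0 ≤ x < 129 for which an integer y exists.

gcd(5054, 903) = 7 (Euclid: 5054 = 5·903 + 539; 903 = 1·539 + 364; 539 = 1·364 + 175; 364 = 2·175 + 14; 175 = 12·14 + 7; 14 = 2·7 + 0), and 7 | 56.
Extended Euclid: 5054·(62) + 903·(-347) = 7. Scale by 8: x₀ = 496.
General solution x = x₀ + 129t; reducing mod 129 gives x = 109 (and y = -610).

109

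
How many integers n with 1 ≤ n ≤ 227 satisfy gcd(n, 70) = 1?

70 = 2·5·7. Inclusion–exclusion on these primes:
227 − ⌊227/2⌋ − ⌊227/5⌋ − ⌊227/7⌋ + ⌊227/10⌋ + ⌊227/14⌋ + ⌊227/35⌋ − ⌊227/70⌋ = 78

78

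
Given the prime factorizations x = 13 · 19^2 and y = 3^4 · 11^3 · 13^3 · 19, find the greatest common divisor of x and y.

247

min exponent per shared prime: 13 · 19 = 247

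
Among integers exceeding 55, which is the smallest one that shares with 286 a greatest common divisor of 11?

Multiples of 11 above 55: 11·6, 11·7, … . Need the cofactor coprime to 286/11 = 26.
Checking s = 6, 7, … the first with gcd(s, 26) = 1 is s = 7, giving 77.

77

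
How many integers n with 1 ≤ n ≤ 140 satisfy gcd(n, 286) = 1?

59

Prime factors of 286: 2, 11, 13. Count integers ≤ 140 divisible by none of them.
By inclusion–exclusion: 140 − ⌊140/2⌋ − ⌊140/11⌋ − ⌊140/13⌋ + ⌊140/22⌋ + ⌊140/26⌋ + ⌊140/143⌋ − ⌊140/286⌋ = 59.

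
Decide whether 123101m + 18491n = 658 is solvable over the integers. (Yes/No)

No

gcd(123101, 18491): 123101 = 6·18491 + 12155; 18491 = 1·12155 + 6336; 12155 = 1·6336 + 5819; 6336 = 1·5819 + 517; 5819 = 11·517 + 132; 517 = 3·132 + 121; 132 = 1·121 + 11; 121 = 11·11 + 0 → 11
11 does not divide 658, so a solution does not exist.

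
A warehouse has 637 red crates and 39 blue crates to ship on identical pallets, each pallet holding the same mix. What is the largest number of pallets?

Euclid: 637 = 16·39 + 13; 39 = 3·13 + 0. Last nonzero remainder: 13.

13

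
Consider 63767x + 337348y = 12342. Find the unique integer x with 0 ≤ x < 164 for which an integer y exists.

gcd(63767, 337348) = 2057 (Euclid: 337348 = 5·63767 + 18513; 63767 = 3·18513 + 8228; 18513 = 2·8228 + 2057; 8228 = 4·2057 + 0), and 2057 | 12342.
Extended Euclid: 63767·(-37) + 337348·(7) = 2057. Scale by 6: x₀ = -222.
General solution x = x₀ + 164t; reducing mod 164 gives x = 106 (and y = -20).

106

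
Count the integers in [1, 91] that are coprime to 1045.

62

Prime factors of 1045: 5, 11, 19. Count integers ≤ 91 divisible by none of them.
By inclusion–exclusion: 91 − ⌊91/5⌋ − ⌊91/11⌋ − ⌊91/19⌋ + ⌊91/55⌋ + ⌊91/95⌋ + ⌊91/209⌋ − ⌊91/1045⌋ = 62.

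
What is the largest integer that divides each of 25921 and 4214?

Euclid: 25921 = 6·4214 + 637; 4214 = 6·637 + 392; 637 = 1·392 + 245; 392 = 1·245 + 147; 245 = 1·147 + 98; 147 = 1·98 + 49; 98 = 2·49 + 0. Last nonzero remainder: 49.

49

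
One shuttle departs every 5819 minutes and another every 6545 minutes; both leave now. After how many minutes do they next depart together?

3462305

gcd first: 6545 = 1·5819 + 726; 5819 = 8·726 + 11; 726 = 66·11 + 0 → gcd = 11
lcm = 5819·6545/gcd = 38085355/11 = 3462305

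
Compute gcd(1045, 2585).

55

Euclid: 2585 = 2·1045 + 495; 1045 = 2·495 + 55; 495 = 9·55 + 0. Last nonzero remainder: 55.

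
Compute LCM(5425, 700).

gcd first: 5425 = 7·700 + 525; 700 = 1·525 + 175; 525 = 3·175 + 0 → gcd = 175
lcm = 5425·700/gcd = 3797500/175 = 21700

21700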